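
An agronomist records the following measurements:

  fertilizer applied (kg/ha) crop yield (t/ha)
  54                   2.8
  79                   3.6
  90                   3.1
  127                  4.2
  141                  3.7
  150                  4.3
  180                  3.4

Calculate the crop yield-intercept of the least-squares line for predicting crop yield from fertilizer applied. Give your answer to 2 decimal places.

2.77

n = 7, Σx = 821, Σy = 25.1, Σxy = 3026.7, Σx² = 108167
Sxx = Σx² − (Σx)²/n = 108167 − 96291.571429 = 11875.428571
Sxy = Σxy − (Σx)(Σy)/n = 3026.7 − 2943.871429 = 82.828571
b = Sxy/Sxx = 82.828571/11875.428571 = 0.006975
a = ȳ − b·x̄ = 3.585714 − 0.006975·117.285714 = 2.767672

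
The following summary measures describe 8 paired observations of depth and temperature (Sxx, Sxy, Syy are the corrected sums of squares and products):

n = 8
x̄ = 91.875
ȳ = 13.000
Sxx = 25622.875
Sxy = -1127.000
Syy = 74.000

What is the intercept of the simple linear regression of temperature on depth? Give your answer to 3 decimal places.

17.041

b = Sxy/Sxx = -1127/25622.875 = -0.043984
a = ȳ − b·x̄ = 13 − (-0.043984)·91.875 = 17.041042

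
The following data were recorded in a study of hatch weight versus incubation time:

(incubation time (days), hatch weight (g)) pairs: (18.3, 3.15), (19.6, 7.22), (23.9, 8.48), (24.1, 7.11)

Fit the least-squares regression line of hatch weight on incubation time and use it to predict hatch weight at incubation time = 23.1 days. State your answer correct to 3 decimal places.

n = 4, Σx = 85.9, Σy = 25.96, Σxy = 573.18, Σx² = 1871.07
Sxx = Σx² − (Σx)²/n = 1871.07 − 1844.7025 = 26.3675
Sxy = Σxy − (Σx)(Σy)/n = 573.18 − 557.491 = 15.689
b = Sxy/Sxx = 15.689/26.3675 = 0.595013
a = ȳ − b·x̄ = 6.49 − 0.595013·21.475 = -6.287900
ŷ(23.1) = a + b·23.1 = -6.287900 + 0.595013·23.1 = 7.456896

7.457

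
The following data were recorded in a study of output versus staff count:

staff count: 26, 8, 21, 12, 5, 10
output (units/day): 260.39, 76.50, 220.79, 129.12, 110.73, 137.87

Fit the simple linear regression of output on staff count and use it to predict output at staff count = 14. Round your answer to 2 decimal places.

158.65

n = 6, Σx = 82, Σy = 935.4, Σxy = 15500.52, Σx² = 1450
Sxx = Σx² − (Σx)²/n = 1450 − 1120.666667 = 329.333333
Sxy = Σxy − (Σx)(Σy)/n = 15500.52 − 12783.8 = 2716.72
b = Sxy/Sxx = 2716.72/329.333333 = 8.249150
a = ȳ − b·x̄ = 155.9 − 8.249150·13.666667 = 43.161619
ŷ(14) = a + b·14 = 43.161619 + 8.249150·14 = 158.649717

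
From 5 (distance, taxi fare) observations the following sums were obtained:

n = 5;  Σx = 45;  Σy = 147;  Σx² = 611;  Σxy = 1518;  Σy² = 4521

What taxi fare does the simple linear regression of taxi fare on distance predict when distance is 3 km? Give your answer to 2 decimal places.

23.72

Sxx = Σx² − (Σx)²/n = 611 − 405 = 206
Sxy = Σxy − (Σx)(Σy)/n = 1518 − 1323 = 195
b = Sxy/Sxx = 195/206 = 0.946602
a = ȳ − b·x̄ = 29.4 − 0.946602·9 = 20.880583
ŷ(3) = a + b·3 = 20.880583 + 0.946602·3 = 23.720388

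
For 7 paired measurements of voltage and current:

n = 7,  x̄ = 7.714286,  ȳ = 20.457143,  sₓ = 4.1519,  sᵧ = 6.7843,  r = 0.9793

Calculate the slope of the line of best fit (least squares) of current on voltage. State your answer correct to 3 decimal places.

b = r · sᵧ/sₓ = 0.9793 · 6.7843/4.1519 = 1.600199

1.600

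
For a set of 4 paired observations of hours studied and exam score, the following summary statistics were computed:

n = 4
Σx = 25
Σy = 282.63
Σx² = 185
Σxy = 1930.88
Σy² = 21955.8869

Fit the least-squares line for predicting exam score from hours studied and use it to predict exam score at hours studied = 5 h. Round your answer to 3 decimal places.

Sxx = Σx² − (Σx)²/n = 185 − 156.25 = 28.75
Sxy = Σxy − (Σx)(Σy)/n = 1930.88 − 1766.4375 = 164.4425
b = Sxy/Sxx = 164.4425/28.75 = 5.719739
a = ȳ − b·x̄ = 70.6575 − 5.719739·6.25 = 34.909130
ŷ(5) = a + b·5 = 34.909130 + 5.719739·5 = 63.507826

63.508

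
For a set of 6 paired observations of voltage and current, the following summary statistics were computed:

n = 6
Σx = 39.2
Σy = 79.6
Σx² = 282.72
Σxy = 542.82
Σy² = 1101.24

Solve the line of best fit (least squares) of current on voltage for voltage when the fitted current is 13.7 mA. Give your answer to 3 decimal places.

Sxx = Σx² − (Σx)²/n = 282.72 − 256.106667 = 26.613333
Sxy = Σxy − (Σx)(Σy)/n = 542.82 − 520.053333 = 22.766667
b = Sxy/Sxx = 22.766667/26.613333 = 0.855461
a = ȳ − b·x̄ = 13.266667 − 0.855461·6.533333 = 7.677655
Set a + b·x = 13.7: x = (13.7 − 7.677655) / 0.855461 = 7.039883

7.040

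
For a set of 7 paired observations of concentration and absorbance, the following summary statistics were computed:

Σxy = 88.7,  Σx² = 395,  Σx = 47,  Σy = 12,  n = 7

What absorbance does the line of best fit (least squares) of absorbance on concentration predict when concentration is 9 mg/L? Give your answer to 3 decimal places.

Sxx = Σx² − (Σx)²/n = 395 − 315.571429 = 79.428571
Sxy = Σxy − (Σx)(Σy)/n = 88.7 − 80.571429 = 8.128571
b = Sxy/Sxx = 8.128571/79.428571 = 0.102338
a = ȳ − b·x̄ = 1.714286 − 0.102338·6.714286 = 1.027158
ŷ(9) = a + b·9 = 1.027158 + 0.102338·9 = 1.948201

1.948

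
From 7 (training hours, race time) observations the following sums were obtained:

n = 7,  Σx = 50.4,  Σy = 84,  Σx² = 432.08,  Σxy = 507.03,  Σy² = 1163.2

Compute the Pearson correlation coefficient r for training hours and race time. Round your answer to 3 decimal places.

Sxx = Σx² − (Σx)²/n = 432.08 − 362.88 = 69.2
Sxy = Σxy − (Σx)(Σy)/n = 507.03 − 604.8 = -97.77
Syy = Σy² − (Σy)²/n = 1163.2 − 1008 = 155.2
r = Sxy/√(Sxx·Syy) = -97.77/√(10739.84) = -97.77/103.633199 = -0.943424

-0.943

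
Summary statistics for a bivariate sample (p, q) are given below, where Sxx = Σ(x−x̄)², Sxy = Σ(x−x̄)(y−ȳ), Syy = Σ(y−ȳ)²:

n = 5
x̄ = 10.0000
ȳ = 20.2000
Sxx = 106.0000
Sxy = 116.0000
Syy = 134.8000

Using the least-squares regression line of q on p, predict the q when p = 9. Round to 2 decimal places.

19.11

b = Sxy/Sxx = 116/106 = 1.094340
a = ȳ − b·x̄ = 20.2 − 1.094340·10 = 9.256604
ŷ(9) = a + b·9 = 9.256604 + 1.094340·9 = 19.105660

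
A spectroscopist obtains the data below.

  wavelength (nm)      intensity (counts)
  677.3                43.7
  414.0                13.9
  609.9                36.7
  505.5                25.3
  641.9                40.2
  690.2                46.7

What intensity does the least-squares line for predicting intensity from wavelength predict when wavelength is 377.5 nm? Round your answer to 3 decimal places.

10.008

n = 6, Σx = 3538.8, Σy = 206.5, Σxy = 128561.81, Σx² = 2146051.2
Sxx = Σx² − (Σx)²/n = 2146051.2 − 2087184.24 = 58866.96
Sxy = Σxy − (Σx)(Σy)/n = 128561.81 − 121793.7 = 6768.11
b = Sxy/Sxx = 6768.11/58866.96 = 0.114973
a = ȳ − b·x̄ = 34.416667 − 0.114973·589.8 = -33.394399
ŷ(377.5) = a + b·377.5 = -33.394399 + 0.114973·377.5 = 10.007902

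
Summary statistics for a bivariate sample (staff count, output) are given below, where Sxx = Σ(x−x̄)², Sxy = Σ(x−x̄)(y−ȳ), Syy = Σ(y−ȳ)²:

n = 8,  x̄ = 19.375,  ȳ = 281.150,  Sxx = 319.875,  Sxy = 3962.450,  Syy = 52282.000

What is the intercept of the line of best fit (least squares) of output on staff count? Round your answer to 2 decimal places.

b = Sxy/Sxx = 3962.45/319.875 = 12.387495
a = ȳ − b·x̄ = 281.15 − 12.387495·19.375 = 41.142282

41.14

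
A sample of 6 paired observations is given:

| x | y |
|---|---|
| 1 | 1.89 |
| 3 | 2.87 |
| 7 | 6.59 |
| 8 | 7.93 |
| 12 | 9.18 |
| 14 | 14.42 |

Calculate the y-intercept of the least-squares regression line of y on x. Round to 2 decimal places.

n = 6, Σx = 45, Σy = 42.88, Σxy = 432.11, Σx² = 463
Sxx = Σx² − (Σx)²/n = 463 − 337.5 = 125.5
Sxy = Σxy − (Σx)(Σy)/n = 432.11 − 321.6 = 110.51
b = Sxy/Sxx = 110.51/125.5 = 0.880558
a = ȳ − b·x̄ = 7.146667 − 0.880558·7.5 = 0.542483

0.54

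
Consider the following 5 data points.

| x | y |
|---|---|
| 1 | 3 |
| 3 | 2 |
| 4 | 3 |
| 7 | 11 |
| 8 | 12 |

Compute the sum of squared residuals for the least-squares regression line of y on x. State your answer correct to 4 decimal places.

n = 5, Σx = 23, Σy = 31, Σxy = 194, Σx² = 139, Σy² = 287
Sxx = Σx² − (Σx)²/n = 139 − 105.8 = 33.2
Sxy = Σxy − (Σx)(Σy)/n = 194 − 142.6 = 51.4
Syy = Σy² − (Σy)²/n = 287 − 192.2 = 94.8
b = Sxy/Sxx = 51.4/33.2 = 1.548193
SSE = Syy − b·Sxy = 94.8 − 1.548193·51.4 = 15.222892

15.2229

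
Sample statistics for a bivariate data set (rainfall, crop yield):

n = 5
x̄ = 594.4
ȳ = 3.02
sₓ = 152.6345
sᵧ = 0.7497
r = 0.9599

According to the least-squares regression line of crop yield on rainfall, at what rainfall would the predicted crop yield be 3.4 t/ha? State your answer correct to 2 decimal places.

675.00

b = r · sᵧ/sₓ = 0.9599 · 0.7497/152.6345 = 0.004715
a = ȳ − b·x̄ = 3.02 − 0.004715·594.4 = 0.217539
Set a + b·x = 3.4: x = (3.4 − 0.217539) / 0.004715 = 674.997729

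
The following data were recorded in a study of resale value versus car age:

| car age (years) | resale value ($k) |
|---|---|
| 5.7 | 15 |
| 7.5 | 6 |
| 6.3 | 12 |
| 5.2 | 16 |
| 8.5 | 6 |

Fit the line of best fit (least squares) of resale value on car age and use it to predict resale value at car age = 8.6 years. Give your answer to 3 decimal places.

4.289

n = 5, Σx = 33.2, Σy = 55, Σxy = 340.3, Σx² = 227.72
Sxx = Σx² − (Σx)²/n = 227.72 − 220.448 = 7.272
Sxy = Σxy − (Σx)(Σy)/n = 340.3 − 365.2 = -24.9
b = Sxy/Sxx = -24.9/7.272 = -3.424092
a = ȳ − b·x̄ = 11 − (-3.424092)·6.64 = 33.735974
ŷ(8.6) = a + b·8.6 = 33.735974 + (-3.424092)·8.6 = 4.288779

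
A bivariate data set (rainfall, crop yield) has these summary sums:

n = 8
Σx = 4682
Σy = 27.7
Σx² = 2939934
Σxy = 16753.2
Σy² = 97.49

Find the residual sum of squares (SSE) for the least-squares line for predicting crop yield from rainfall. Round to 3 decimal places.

Sxx = Σx² − (Σx)²/n = 2939934 − 2740140.5 = 199793.5
Sxy = Σxy − (Σx)(Σy)/n = 16753.2 − 16211.425 = 541.775
Syy = Σy² − (Σy)²/n = 97.49 − 95.91125 = 1.57875
b = Sxy/Sxx = 541.775/199793.5 = 0.002712
SSE = Syy − b·Sxy = 1.57875 − 0.002712·541.775 = 0.109632

0.110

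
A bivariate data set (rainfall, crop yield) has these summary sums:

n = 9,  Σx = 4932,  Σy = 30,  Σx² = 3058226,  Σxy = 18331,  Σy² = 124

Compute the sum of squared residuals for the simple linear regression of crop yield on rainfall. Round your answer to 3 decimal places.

Sxx = Σx² − (Σx)²/n = 3058226 − 2702736 = 355490
Sxy = Σxy − (Σx)(Σy)/n = 18331 − 16440 = 1891
Syy = Σy² − (Σy)²/n = 124 − 100 = 24
b = Sxy/Sxx = 1891/355490 = 0.005319
SSE = Syy − b·Sxy = 24 − 0.005319·1891 = 13.940980

13.941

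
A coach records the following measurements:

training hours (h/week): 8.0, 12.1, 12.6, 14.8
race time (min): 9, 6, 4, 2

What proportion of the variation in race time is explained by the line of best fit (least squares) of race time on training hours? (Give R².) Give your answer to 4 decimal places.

n = 4, Σx = 47.5, Σy = 21, Σxy = 224.6, Σx² = 588.21, Σy² = 137
Sxx = Σx² − (Σx)²/n = 588.21 − 564.0625 = 24.1475
Sxy = Σxy − (Σx)(Σy)/n = 224.6 − 249.375 = -24.775
Syy = Σy² − (Σy)²/n = 137 − 110.25 = 26.75
R² = Sxy²/(Sxx·Syy) = (-24.775)²/(24.1475·26.75) = 0.950236

0.9502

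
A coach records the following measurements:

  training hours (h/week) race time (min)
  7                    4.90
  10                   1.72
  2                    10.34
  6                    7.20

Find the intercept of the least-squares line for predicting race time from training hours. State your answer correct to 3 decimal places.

n = 4, Σx = 25, Σy = 24.16, Σxy = 115.38, Σx² = 189
Sxx = Σx² − (Σx)²/n = 189 − 156.25 = 32.75
Sxy = Σxy − (Σx)(Σy)/n = 115.38 − 151 = -35.62
b = Sxy/Sxx = -35.62/32.75 = -1.087634
a = ȳ − b·x̄ = 6.04 − (-1.087634)·6.25 = 12.837710

12.838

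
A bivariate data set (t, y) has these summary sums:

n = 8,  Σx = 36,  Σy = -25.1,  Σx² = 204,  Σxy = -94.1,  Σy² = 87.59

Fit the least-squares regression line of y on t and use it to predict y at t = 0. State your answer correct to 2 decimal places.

-5.16

Sxx = Σx² − (Σx)²/n = 204 − 162 = 42
Sxy = Σxy − (Σx)(Σy)/n = -94.1 − (-112.95) = 18.85
b = Sxy/Sxx = 18.85/42 = 0.448810
a = ȳ − b·x̄ = -3.1375 − 0.448810·4.5 = -5.157143
ŷ(0) = a + b·0 = -5.157143 + 0.448810·0 = -5.157143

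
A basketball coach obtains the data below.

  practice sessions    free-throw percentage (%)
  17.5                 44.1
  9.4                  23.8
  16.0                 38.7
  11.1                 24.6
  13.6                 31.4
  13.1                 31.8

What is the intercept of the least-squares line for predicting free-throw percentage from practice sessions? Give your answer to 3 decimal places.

n = 6, Σx = 80.7, Σy = 194.4, Σxy = 2731.35, Σx² = 1130.39
Sxx = Σx² − (Σx)²/n = 1130.39 − 1085.415 = 44.975
Sxy = Σxy − (Σx)(Σy)/n = 2731.35 − 2614.68 = 116.67
b = Sxy/Sxx = 116.67/44.975 = 2.594108
a = ȳ − b·x̄ = 32.4 − 2.594108·13.45 = -2.490750

-2.491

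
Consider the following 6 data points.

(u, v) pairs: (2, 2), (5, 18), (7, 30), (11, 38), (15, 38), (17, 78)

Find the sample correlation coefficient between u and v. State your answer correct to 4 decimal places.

0.9089

n = 6, Σx = 57, Σy = 204, Σxy = 2618, Σx² = 713, Σy² = 10200
Sxx = Σx² − (Σx)²/n = 713 − 541.5 = 171.5
Sxy = Σxy − (Σx)(Σy)/n = 2618 − 1938 = 680
Syy = Σy² − (Σy)²/n = 10200 − 6936 = 3264
r = Sxy/√(Sxx·Syy) = 680/√(559776) = 680/748.181796 = 0.908870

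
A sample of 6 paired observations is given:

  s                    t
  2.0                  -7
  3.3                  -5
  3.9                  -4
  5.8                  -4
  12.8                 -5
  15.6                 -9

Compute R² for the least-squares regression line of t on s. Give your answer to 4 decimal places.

0.2540

n = 6, Σx = 43.4, Σy = -34, Σxy = -273.7, Σx² = 470.94, Σy² = 212
Sxx = Σx² − (Σx)²/n = 470.94 − 313.926667 = 157.013333
Sxy = Σxy − (Σx)(Σy)/n = -273.7 − (-245.933333) = -27.766667
Syy = Σy² − (Σy)²/n = 212 − 192.666667 = 19.333333
R² = Sxy²/(Sxx·Syy) = (-27.766667)²/(157.013333·19.333333) = 0.253983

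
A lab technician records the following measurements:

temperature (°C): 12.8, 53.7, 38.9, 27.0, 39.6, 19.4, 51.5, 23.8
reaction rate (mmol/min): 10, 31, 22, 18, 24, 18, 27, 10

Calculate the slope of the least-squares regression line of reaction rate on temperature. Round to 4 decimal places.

n = 8, Σx = 266.7, Σy = 160, Σxy = 6062.6, Σx² = 10452.95
Sxx = Σx² − (Σx)²/n = 10452.95 − 8891.11125 = 1561.83875
Sxy = Σxy − (Σx)(Σy)/n = 6062.6 − 5334 = 728.6
b = Sxy/Sxx = 728.6/1561.83875 = 0.466501

0.4665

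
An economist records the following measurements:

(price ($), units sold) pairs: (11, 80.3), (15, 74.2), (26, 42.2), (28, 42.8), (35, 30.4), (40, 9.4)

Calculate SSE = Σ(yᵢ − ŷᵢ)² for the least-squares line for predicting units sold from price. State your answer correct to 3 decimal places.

67.288

n = 6, Σx = 155, Σy = 279.3, Σxy = 5731.9, Σx² = 4631, Σy² = 16578.93
Sxx = Σx² − (Σx)²/n = 4631 − 4004.166667 = 626.833333
Sxy = Σxy − (Σx)(Σy)/n = 5731.9 − 7215.25 = -1483.35
Syy = Σy² − (Σy)²/n = 16578.93 − 13001.415 = 3577.515
b = Sxy/Sxx = -1483.35/626.833333 = -2.366419
SSE = Syy − b·Sxy = 3577.515 − (-2.366419)·(-1483.35) = 67.288110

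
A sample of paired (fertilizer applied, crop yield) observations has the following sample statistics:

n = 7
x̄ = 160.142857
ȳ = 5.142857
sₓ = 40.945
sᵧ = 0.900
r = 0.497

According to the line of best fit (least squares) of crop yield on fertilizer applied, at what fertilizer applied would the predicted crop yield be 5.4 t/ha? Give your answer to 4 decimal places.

b = r · sᵧ/sₓ = 0.497 · 0.9/40.945 = 0.010924
a = ȳ − b·x̄ = 5.142857 − 0.010924·160.142857 = 3.393391
Set a + b·x = 5.4: x = (5.4 − 3.393391) / 0.010924 = 183.681243

183.6812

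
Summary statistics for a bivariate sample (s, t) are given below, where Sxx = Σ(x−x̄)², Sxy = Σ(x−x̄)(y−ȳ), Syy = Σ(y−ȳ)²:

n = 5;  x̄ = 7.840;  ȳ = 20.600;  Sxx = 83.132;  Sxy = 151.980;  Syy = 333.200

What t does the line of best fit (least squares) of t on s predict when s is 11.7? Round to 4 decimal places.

27.6568

b = Sxy/Sxx = 151.98/83.132 = 1.828177
a = ȳ − b·x̄ = 20.6 − 1.828177·7.84 = 6.267093
ŷ(11.7) = a + b·11.7 = 6.267093 + 1.828177·11.7 = 27.656763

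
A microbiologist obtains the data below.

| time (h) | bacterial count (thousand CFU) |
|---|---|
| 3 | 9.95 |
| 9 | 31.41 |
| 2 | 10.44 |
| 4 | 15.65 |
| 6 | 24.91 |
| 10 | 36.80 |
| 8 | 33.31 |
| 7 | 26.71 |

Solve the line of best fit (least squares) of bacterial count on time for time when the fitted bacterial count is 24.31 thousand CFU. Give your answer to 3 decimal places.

n = 8, Σx = 49, Σy = 189.18, Σxy = 1366.93, Σx² = 359
Sxx = Σx² − (Σx)²/n = 359 − 300.125 = 58.875
Sxy = Σxy − (Σx)(Σy)/n = 1366.93 − 1158.7275 = 208.2025
b = Sxy/Sxx = 208.2025/58.875 = 3.536348
a = ȳ − b·x̄ = 23.6475 − 3.536348·6.125 = 1.987367
Set a + b·x = 24.31: x = (24.31 − 1.987367) / 3.536348 = 6.312340

6.312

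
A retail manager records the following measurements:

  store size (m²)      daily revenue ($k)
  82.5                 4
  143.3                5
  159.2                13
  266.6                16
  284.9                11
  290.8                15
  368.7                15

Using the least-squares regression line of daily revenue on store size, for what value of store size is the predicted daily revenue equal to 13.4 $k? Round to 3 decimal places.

282.307

n = 7, Σx = 1596, Σy = 79, Σxy = 20408.1, Σx² = 425433.68
Sxx = Σx² − (Σx)²/n = 425433.68 − 363888 = 61545.68
Sxy = Σxy − (Σx)(Σy)/n = 20408.1 − 18012 = 2396.1
b = Sxy/Sxx = 2396.1/61545.68 = 0.038932
a = ȳ − b·x̄ = 11.285714 − 0.038932·228 = 2.409205
Set a + b·x = 13.4: x = (13.4 − 2.409205) / 0.038932 = 282.307062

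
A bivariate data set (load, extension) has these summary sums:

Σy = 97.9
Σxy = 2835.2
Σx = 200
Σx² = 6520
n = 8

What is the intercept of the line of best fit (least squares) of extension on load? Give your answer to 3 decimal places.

5.861

Sxx = Σx² − (Σx)²/n = 6520 − 5000 = 1520
Sxy = Σxy − (Σx)(Σy)/n = 2835.2 − 2447.5 = 387.7
b = Sxy/Sxx = 387.7/1520 = 0.255066
a = ȳ − b·x̄ = 12.2375 − 0.255066·25 = 5.860855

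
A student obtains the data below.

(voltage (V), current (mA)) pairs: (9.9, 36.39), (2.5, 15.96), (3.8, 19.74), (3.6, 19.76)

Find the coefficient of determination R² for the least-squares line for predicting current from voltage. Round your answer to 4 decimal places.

n = 4, Σx = 19.8, Σy = 91.85, Σxy = 546.309, Σx² = 131.66, Σy² = 2359.0789
Sxx = Σx² − (Σx)²/n = 131.66 − 98.01 = 33.65
Sxy = Σxy − (Σx)(Σy)/n = 546.309 − 454.6575 = 91.6515
Syy = Σy² − (Σy)²/n = 2359.0789 − 2109.105625 = 249.973275
R² = Sxy²/(Sxx·Syy) = (91.6515)²/(33.65·249.973275) = 0.998621

0.9986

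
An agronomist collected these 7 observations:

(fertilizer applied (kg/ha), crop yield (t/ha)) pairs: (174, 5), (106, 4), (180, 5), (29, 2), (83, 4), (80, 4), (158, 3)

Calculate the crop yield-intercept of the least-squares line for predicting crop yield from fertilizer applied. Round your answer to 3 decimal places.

2.334

n = 7, Σx = 810, Σy = 27, Σxy = 3378, Σx² = 113006
Sxx = Σx² − (Σx)²/n = 113006 − 93728.571429 = 19277.428571
Sxy = Σxy − (Σx)(Σy)/n = 3378 − 3124.285714 = 253.714286
b = Sxy/Sxx = 253.714286/19277.428571 = 0.013161
a = ȳ − b·x̄ = 3.857143 − 0.013161·115.714286 = 2.334203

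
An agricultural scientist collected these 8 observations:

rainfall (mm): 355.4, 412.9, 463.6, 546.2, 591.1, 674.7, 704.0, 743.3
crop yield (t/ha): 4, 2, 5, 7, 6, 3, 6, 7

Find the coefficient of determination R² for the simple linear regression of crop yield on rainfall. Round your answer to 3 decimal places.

n = 8, Σx = 4491.2, Σy = 40, Σxy = 23386.6, Σx² = 2662785.16, Σy² = 224
Sxx = Σx² − (Σx)²/n = 2662785.16 − 2521359.68 = 141425.48
Sxy = Σxy − (Σx)(Σy)/n = 23386.6 − 22456 = 930.6
Syy = Σy² − (Σy)²/n = 224 − 200 = 24
R² = Sxy²/(Sxx·Syy) = (930.6)²/(141425.48·24) = 0.255145

0.255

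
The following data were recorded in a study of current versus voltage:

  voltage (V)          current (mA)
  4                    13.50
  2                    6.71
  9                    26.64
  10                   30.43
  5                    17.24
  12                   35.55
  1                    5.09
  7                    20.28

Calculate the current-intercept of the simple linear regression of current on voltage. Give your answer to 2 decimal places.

n = 8, Σx = 50, Σy = 155.44, Σxy = 1271.33, Σx² = 420
Sxx = Σx² − (Σx)²/n = 420 − 312.5 = 107.5
Sxy = Σxy − (Σx)(Σy)/n = 1271.33 − 971.5 = 299.83
b = Sxy/Sxx = 299.83/107.5 = 2.789116
a = ȳ − b·x̄ = 19.43 − 2.789116·6.25 = 1.998023

2.00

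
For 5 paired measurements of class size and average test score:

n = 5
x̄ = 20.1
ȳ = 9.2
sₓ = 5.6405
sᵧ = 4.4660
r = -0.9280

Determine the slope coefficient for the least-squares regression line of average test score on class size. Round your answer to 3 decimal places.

b = r · sᵧ/sₓ = -0.928 · 4.466/5.6405 = -0.734766

-0.735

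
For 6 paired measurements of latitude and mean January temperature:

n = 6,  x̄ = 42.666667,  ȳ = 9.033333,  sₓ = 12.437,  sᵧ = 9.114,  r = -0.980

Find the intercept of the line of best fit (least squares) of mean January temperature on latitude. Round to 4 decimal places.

39.6747

b = r · sᵧ/sₓ = -0.98 · 9.114/12.437 = -0.718157
a = ȳ − b·x̄ = 9.033333 − (-0.718157)·42.666667 = 39.674703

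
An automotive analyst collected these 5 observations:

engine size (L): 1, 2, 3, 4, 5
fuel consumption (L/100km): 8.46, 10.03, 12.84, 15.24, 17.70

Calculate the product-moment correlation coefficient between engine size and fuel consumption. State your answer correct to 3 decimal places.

0.997

n = 5, Σx = 15, Σy = 64.27, Σxy = 216.5, Σx² = 55, Σy² = 882.5857
Sxx = Σx² − (Σx)²/n = 55 − 45 = 10
Sxy = Σxy − (Σx)(Σy)/n = 216.5 − 192.81 = 23.69
Syy = Σy² − (Σy)²/n = 882.5857 − 826.12658 = 56.45912
r = Sxy/√(Sxx·Syy) = 23.69/√(564.5912) = 23.69/23.761128 = 0.997007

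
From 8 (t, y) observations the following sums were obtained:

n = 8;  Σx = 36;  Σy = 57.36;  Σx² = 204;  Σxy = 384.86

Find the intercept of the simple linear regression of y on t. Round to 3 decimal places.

Sxx = Σx² − (Σx)²/n = 204 − 162 = 42
Sxy = Σxy − (Σx)(Σy)/n = 384.86 − 258.12 = 126.74
b = Sxy/Sxx = 126.74/42 = 3.017619
a = ȳ − b·x̄ = 7.17 − 3.017619·4.5 = -6.409286

-6.409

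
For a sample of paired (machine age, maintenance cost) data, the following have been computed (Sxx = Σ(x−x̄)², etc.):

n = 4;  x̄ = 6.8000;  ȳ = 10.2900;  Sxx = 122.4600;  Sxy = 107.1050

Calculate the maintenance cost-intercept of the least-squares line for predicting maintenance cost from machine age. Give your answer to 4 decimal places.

b = Sxy/Sxx = 107.105/122.46 = 0.874612
a = ȳ − b·x̄ = 10.29 − 0.874612·6.8 = 4.342638

4.3426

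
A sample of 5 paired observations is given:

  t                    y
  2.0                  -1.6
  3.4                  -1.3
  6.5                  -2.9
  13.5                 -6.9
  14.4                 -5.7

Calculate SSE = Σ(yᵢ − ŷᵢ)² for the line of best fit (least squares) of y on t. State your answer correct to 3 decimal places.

1.689

n = 5, Σx = 39.8, Σy = -18.4, Σxy = -201.7, Σx² = 447.42, Σy² = 92.76
Sxx = Σx² − (Σx)²/n = 447.42 − 316.808 = 130.612
Sxy = Σxy − (Σx)(Σy)/n = -201.7 − (-146.464) = -55.236
Syy = Σy² − (Σy)²/n = 92.76 − 67.712 = 25.048
b = Sxy/Sxx = -55.236/130.612 = -0.422901
SSE = Syy − b·Sxy = 25.048 − (-0.422901)·(-55.236) = 1.688617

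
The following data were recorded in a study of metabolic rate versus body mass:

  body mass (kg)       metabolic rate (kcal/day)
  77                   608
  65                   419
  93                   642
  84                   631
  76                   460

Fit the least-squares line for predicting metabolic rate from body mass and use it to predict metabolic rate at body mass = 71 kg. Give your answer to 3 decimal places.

483.516

n = 5, Σx = 395, Σy = 2760, Σxy = 221721, Σx² = 31635
Sxx = Σx² − (Σx)²/n = 31635 − 31205 = 430
Sxy = Σxy − (Σx)(Σy)/n = 221721 − 218040 = 3681
b = Sxy/Sxx = 3681/430 = 8.560465
a = ȳ − b·x̄ = 552 − 8.560465·79 = -124.276744
ŷ(71) = a + b·71 = -124.276744 + 8.560465·71 = 483.516279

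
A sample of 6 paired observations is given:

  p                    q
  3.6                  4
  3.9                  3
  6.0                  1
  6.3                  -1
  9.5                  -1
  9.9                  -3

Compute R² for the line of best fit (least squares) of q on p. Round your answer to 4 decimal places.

n = 6, Σx = 39.2, Σy = 3, Σxy = -13.4, Σx² = 292.12, Σy² = 37
Sxx = Σx² − (Σx)²/n = 292.12 − 256.106667 = 36.013333
Sxy = Σxy − (Σx)(Σy)/n = -13.4 − 19.6 = -33
Syy = Σy² − (Σy)²/n = 37 − 1.5 = 35.5
R² = Sxy²/(Sxx·Syy) = (-33)²/(36.013333·35.5) = 0.851797

0.8518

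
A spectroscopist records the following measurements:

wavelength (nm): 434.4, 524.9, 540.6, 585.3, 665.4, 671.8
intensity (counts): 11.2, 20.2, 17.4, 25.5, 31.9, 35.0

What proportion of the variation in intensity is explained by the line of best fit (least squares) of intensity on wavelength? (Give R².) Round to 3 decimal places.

n = 6, Σx = 3422.4, Σy = 141.2, Σxy = 84539.11, Σx² = 1993120.22, Σy² = 3729.1
Sxx = Σx² − (Σx)²/n = 1993120.22 − 1952136.96 = 40983.26
Sxy = Σxy − (Σx)(Σy)/n = 84539.11 − 80540.48 = 3998.63
Syy = Σy² − (Σy)²/n = 3729.1 − 3322.906667 = 406.193333
R² = Sxy²/(Sxx·Syy) = (3998.63)²/(40983.26·406.193333) = 0.960469

0.960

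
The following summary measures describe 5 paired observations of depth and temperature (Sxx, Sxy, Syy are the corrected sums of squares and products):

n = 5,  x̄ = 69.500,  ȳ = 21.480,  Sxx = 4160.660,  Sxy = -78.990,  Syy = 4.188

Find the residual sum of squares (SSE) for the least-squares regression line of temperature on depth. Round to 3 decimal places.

2.688

b = Sxy/Sxx = -78.99/4160.66 = -0.018985
SSE = Syy − b·Sxy = 4.188 − (-0.018985)·(-78.99) = 2.688377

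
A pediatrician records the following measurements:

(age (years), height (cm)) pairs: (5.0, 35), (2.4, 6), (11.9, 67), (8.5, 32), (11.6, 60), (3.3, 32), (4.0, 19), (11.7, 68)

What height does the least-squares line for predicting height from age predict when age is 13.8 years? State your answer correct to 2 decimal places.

73.49

n = 8, Σx = 58.4, Σy = 319, Σxy = 2931.9, Σx² = 542.96
Sxx = Σx² − (Σx)²/n = 542.96 − 426.32 = 116.64
Sxy = Σxy − (Σx)(Σy)/n = 2931.9 − 2328.7 = 603.2
b = Sxy/Sxx = 603.2/116.64 = 5.171468
a = ȳ − b·x̄ = 39.875 − 5.171468·7.3 = 2.123285
ŷ(13.8) = a + b·13.8 = 2.123285 + 5.171468·13.8 = 73.489540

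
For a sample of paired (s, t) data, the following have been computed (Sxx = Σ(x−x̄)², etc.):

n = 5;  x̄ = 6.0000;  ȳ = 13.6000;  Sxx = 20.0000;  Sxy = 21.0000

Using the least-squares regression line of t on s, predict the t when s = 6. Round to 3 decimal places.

13.600

b = Sxy/Sxx = 21/20 = 1.05
a = ȳ − b·x̄ = 13.6 − 1.05·6 = 7.3
ŷ(6) = a + b·6 = 7.3 + 1.05·6 = 13.6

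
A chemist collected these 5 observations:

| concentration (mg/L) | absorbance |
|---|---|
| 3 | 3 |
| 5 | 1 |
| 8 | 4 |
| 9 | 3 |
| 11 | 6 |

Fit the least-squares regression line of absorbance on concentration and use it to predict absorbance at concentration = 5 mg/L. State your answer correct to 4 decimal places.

2.5049

n = 5, Σx = 36, Σy = 17, Σxy = 139, Σx² = 300
Sxx = Σx² − (Σx)²/n = 300 − 259.2 = 40.8
Sxy = Σxy − (Σx)(Σy)/n = 139 − 122.4 = 16.6
b = Sxy/Sxx = 16.6/40.8 = 0.406863
a = ȳ − b·x̄ = 3.4 − 0.406863·7.2 = 0.470588
ŷ(5) = a + b·5 = 0.470588 + 0.406863·5 = 2.504902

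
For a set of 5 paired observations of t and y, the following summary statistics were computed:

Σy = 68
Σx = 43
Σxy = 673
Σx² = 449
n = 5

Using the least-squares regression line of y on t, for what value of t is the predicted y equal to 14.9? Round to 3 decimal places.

Sxx = Σx² − (Σx)²/n = 449 − 369.8 = 79.2
Sxy = Σxy − (Σx)(Σy)/n = 673 − 584.8 = 88.2
b = Sxy/Sxx = 88.2/79.2 = 1.113636
a = ȳ − b·x̄ = 13.6 − 1.113636·8.6 = 4.022727
Set a + b·x = 14.9: x = (14.9 − 4.022727) / 1.113636 = 9.767347

9.767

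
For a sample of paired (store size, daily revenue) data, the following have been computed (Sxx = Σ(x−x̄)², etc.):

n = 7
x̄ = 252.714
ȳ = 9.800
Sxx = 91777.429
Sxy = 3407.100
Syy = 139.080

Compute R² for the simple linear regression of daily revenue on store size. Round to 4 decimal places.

0.9094

R² = Sxy²/(Sxx·Syy) = (3407.1)²/(91777.429·139.08) = 0.909430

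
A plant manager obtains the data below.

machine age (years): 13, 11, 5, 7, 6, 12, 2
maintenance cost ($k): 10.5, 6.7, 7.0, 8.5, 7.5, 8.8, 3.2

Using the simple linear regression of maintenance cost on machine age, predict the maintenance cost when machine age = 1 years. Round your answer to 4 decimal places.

4.3701

n = 7, Σx = 56, Σy = 52.2, Σxy = 461.7, Σx² = 548
Sxx = Σx² − (Σx)²/n = 548 − 448 = 100
Sxy = Σxy − (Σx)(Σy)/n = 461.7 − 417.6 = 44.1
b = Sxy/Sxx = 44.1/100 = 0.441
a = ȳ − b·x̄ = 7.457143 − 0.441·8 = 3.929143
ŷ(1) = a + b·1 = 3.929143 + 0.441·1 = 4.370143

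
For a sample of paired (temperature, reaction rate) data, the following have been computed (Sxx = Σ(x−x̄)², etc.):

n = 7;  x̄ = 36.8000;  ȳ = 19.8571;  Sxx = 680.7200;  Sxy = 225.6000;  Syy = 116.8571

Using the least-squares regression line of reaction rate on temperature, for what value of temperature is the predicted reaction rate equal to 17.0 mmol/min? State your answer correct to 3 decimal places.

28.179

b = Sxy/Sxx = 225.6/680.72 = 0.331414
a = ȳ − b·x̄ = 19.8571 − 0.331414·36.8 = 7.661072
Set a + b·x = 17.0: x = (17.0 − 7.661072) / 0.331414 = 28.179055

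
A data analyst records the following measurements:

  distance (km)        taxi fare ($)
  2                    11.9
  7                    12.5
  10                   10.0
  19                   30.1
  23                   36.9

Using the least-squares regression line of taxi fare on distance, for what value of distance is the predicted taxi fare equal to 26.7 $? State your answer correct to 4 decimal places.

n = 5, Σx = 61, Σy = 101.4, Σxy = 1631.9, Σx² = 1043
Sxx = Σx² − (Σx)²/n = 1043 − 744.2 = 298.8
Sxy = Σxy − (Σx)(Σy)/n = 1631.9 − 1237.08 = 394.82
b = Sxy/Sxx = 394.82/298.8 = 1.321352
a = ȳ − b·x̄ = 20.28 − 1.321352·12.2 = 4.159505
Set a + b·x = 26.7: x = (26.7 − 4.159505) / 1.321352 = 17.058660

17.0587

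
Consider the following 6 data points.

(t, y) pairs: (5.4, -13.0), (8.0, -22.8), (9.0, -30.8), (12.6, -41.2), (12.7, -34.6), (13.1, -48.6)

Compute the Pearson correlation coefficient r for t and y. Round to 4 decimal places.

n = 6, Σx = 60.8, Σy = -191, Σxy = -2125, Σx² = 665.82, Σy² = 6894.04
Sxx = Σx² − (Σx)²/n = 665.82 − 616.106667 = 49.713333
Sxy = Σxy − (Σx)(Σy)/n = -2125 − (-1935.466667) = -189.533333
Syy = Σy² − (Σy)²/n = 6894.04 − 6080.166667 = 813.873333
r = Sxy/√(Sxx·Syy) = -189.533333/√(40460.356311) = -189.533333/201.147598 = -0.942260

-0.9423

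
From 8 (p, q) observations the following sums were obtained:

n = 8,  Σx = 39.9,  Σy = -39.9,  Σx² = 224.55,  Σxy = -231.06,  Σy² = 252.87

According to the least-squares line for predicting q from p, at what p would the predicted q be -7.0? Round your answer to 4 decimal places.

6.5913

Sxx = Σx² − (Σx)²/n = 224.55 − 199.00125 = 25.54875
Sxy = Σxy − (Σx)(Σy)/n = -231.06 − (-199.00125) = -32.05875
b = Sxy/Sxx = -32.05875/25.54875 = -1.254807
a = ȳ − b·x̄ = -4.9875 − (-1.254807)·4.9875 = 1.270850
Set a + b·x = -7.0: x = (-7.0 − 1.270850) / (-1.254807) = 6.591332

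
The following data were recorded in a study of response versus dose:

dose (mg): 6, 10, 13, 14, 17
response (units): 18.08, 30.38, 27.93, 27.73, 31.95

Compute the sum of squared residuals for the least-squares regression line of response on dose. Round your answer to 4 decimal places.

38.6448

n = 5, Σx = 60, Σy = 136.07, Σxy = 1706.74, Σx² = 790, Σy² = 3819.6711
Sxx = Σx² − (Σx)²/n = 790 − 720 = 70
Sxy = Σxy − (Σx)(Σy)/n = 1706.74 − 1632.84 = 73.9
Syy = Σy² − (Σy)²/n = 3819.6711 − 3703.00898 = 116.66212
b = Sxy/Sxx = 73.9/70 = 1.055714
SSE = Syy − b·Sxy = 116.66212 − 1.055714·73.9 = 38.644834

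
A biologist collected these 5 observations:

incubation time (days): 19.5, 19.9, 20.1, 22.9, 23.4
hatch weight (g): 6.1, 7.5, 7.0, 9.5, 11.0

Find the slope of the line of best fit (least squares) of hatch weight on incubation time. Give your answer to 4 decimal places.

n = 5, Σx = 105.8, Σy = 41.1, Σxy = 883.85, Σx² = 2252.24
Sxx = Σx² − (Σx)²/n = 2252.24 − 2238.728 = 13.512
Sxy = Σxy − (Σx)(Σy)/n = 883.85 − 869.676 = 14.174
b = Sxy/Sxx = 14.174/13.512 = 1.048993

1.0490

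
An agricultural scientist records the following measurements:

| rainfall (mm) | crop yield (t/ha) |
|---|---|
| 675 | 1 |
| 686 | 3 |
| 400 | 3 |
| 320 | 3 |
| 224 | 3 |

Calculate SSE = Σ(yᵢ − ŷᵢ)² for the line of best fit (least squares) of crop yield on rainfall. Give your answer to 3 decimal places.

2.160

n = 5, Σx = 2305, Σy = 13, Σxy = 5565, Σx² = 1238797, Σy² = 37
Sxx = Σx² − (Σx)²/n = 1238797 − 1062605 = 176192
Sxy = Σxy − (Σx)(Σy)/n = 5565 − 5993 = -428
Syy = Σy² − (Σy)²/n = 37 − 33.8 = 3.2
b = Sxy/Sxx = -428/176192 = -0.002429
SSE = Syy − b·Sxy = 3.2 − (-0.002429)·(-428) = 2.160316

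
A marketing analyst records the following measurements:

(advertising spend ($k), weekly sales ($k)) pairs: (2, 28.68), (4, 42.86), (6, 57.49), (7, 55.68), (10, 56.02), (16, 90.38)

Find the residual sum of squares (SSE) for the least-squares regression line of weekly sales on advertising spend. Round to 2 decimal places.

n = 6, Σx = 45, Σy = 331.11, Σxy = 2969.78, Σx² = 461, Σy² = 20371.6693
Sxx = Σx² − (Σx)²/n = 461 − 337.5 = 123.5
Sxy = Σxy − (Σx)(Σy)/n = 2969.78 − 2483.325 = 486.455
Syy = Σy² − (Σy)²/n = 20371.6693 − 18272.30535 = 2099.36395
b = Sxy/Sxx = 486.455/123.5 = 3.938907
SSE = Syy − b·Sxy = 2099.36395 − 3.938907·486.455 = 183.263002

183.26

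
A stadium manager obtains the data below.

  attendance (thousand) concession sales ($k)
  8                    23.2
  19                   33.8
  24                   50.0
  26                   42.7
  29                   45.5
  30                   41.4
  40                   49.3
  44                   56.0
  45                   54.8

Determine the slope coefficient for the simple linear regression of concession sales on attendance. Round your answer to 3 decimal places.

0.783

n = 9, Σx = 265, Σy = 396.7, Σxy = 12601.5, Σx² = 8979
Sxx = Σx² − (Σx)²/n = 8979 − 7802.777778 = 1176.222222
Sxy = Σxy − (Σx)(Σy)/n = 12601.5 − 11680.611111 = 920.888889
b = Sxy/Sxx = 920.888889/1176.222222 = 0.782921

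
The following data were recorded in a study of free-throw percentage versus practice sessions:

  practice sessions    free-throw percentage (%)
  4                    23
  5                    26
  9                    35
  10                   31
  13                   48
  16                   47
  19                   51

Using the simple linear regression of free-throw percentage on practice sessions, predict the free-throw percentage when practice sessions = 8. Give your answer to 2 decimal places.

31.69

n = 7, Σx = 76, Σy = 261, Σxy = 3192, Σx² = 1008
Sxx = Σx² − (Σx)²/n = 1008 − 825.142857 = 182.857143
Sxy = Σxy − (Σx)(Σy)/n = 3192 − 2833.714286 = 358.285714
b = Sxy/Sxx = 358.285714/182.857143 = 1.959375
a = ȳ − b·x̄ = 37.285714 − 1.959375·10.857143 = 16.0125
ŷ(8) = a + b·8 = 16.0125 + 1.959375·8 = 31.6875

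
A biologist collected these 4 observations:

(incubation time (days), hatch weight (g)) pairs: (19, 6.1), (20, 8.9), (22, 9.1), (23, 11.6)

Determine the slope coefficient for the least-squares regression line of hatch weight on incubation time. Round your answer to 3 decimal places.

n = 4, Σx = 84, Σy = 35.7, Σxy = 760.9, Σx² = 1774
Sxx = Σx² − (Σx)²/n = 1774 − 1764 = 10
Sxy = Σxy − (Σx)(Σy)/n = 760.9 − 749.7 = 11.2
b = Sxy/Sxx = 11.2/10 = 1.12

1.120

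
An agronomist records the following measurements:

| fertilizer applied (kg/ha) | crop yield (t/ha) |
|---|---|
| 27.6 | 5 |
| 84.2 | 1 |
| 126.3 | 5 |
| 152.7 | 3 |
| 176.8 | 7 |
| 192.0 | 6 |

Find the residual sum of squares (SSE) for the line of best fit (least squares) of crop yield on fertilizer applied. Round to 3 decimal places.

n = 6, Σx = 759.6, Σy = 27, Σxy = 3701.4, Σx² = 115242.62, Σy² = 145
Sxx = Σx² − (Σx)²/n = 115242.62 − 96165.36 = 19077.26
Sxy = Σxy − (Σx)(Σy)/n = 3701.4 − 3418.2 = 283.2
Syy = Σy² − (Σy)²/n = 145 − 121.5 = 23.5
b = Sxy/Sxx = 283.2/19077.26 = 0.014845
SSE = Syy − b·Sxy = 23.5 − 0.014845·283.2 = 19.295925

19.296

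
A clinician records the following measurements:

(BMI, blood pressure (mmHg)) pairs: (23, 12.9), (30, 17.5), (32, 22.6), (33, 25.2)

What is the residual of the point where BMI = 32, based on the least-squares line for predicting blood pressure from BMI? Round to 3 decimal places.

0.198

n = 4, Σx = 118, Σy = 78.2, Σxy = 2376.5, Σx² = 3542
Sxx = Σx² − (Σx)²/n = 3542 − 3481 = 61
Sxy = Σxy − (Σx)(Σy)/n = 2376.5 − 2306.9 = 69.6
b = Sxy/Sxx = 69.6/61 = 1.140984
a = ȳ − b·x̄ = 19.55 − 1.140984·29.5 = -14.109016
ŷ(32) = -14.109016 + 1.140984·32 = 22.402459
residual = y − ŷ = 22.6 − 22.402459 = 0.197541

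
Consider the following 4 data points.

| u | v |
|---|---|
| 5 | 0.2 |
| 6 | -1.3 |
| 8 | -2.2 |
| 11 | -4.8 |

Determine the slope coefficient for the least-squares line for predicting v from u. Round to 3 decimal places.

n = 4, Σx = 30, Σy = -8.1, Σxy = -77.2, Σx² = 246
Sxx = Σx² − (Σx)²/n = 246 − 225 = 21
Sxy = Σxy − (Σx)(Σy)/n = -77.2 − (-60.75) = -16.45
b = Sxy/Sxx = -16.45/21 = -0.783333

-0.783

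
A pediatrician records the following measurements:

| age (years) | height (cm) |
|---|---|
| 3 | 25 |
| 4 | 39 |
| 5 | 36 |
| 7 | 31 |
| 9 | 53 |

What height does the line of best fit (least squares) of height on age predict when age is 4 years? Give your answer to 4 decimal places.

31.6552

n = 5, Σx = 28, Σy = 184, Σxy = 1105, Σx² = 180
Sxx = Σx² − (Σx)²/n = 180 − 156.8 = 23.2
Sxy = Σxy − (Σx)(Σy)/n = 1105 − 1030.4 = 74.6
b = Sxy/Sxx = 74.6/23.2 = 3.215517
a = ȳ − b·x̄ = 36.8 − 3.215517·5.6 = 18.793103
ŷ(4) = a + b·4 = 18.793103 + 3.215517·4 = 31.655172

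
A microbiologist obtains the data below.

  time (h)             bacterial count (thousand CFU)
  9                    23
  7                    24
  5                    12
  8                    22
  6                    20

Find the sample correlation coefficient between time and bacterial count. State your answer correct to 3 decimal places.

0.788

n = 5, Σx = 35, Σy = 101, Σxy = 731, Σx² = 255, Σy² = 2133
Sxx = Σx² − (Σx)²/n = 255 − 245 = 10
Sxy = Σxy − (Σx)(Σy)/n = 731 − 707 = 24
Syy = Σy² − (Σy)²/n = 2133 − 2040.2 = 92.8
r = Sxy/√(Sxx·Syy) = 24/√(928) = 24/30.463092 = 0.787839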